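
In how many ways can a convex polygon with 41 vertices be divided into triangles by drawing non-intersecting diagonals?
C_39 = 680425371729975800390

These polygon triangulations are counted by the Catalan number C_n = (1/(n + 1)) · C(2n, n). For n = 39: C_39 = (1/40) · C(78, 39) = 27217014869199032015600/40 = 680425371729975800390.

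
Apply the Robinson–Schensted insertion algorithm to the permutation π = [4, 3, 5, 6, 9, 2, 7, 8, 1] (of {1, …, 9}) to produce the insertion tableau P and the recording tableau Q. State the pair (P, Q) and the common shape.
P = [1, 5, 6, 7, 8] / [2, 9] / [3] / [4];  Q = [1, 3, 4, 5, 8] / [2, 7] / [6] / [9];  common shape = (5, 2, 1, 1)

Row-insert the values π_1, π_2, … into P one at a time, bumping the leftmost entry strictly greater than the inserted value down to the next row. The recording tableau Q records, in position (i, j), the step at which that cell was added to P.
  Insert 4 (step 1): P = [4];  Q = [1]
  Insert 3 (step 2): P = [3] / [4];  Q = [1] / [2]
  Insert 5 (step 3): P = [3, 5] / [4];  Q = [1, 3] / [2]
  Insert 6 (step 4): P = [3, 5, 6] / [4];  Q = [1, 3, 4] / [2]
  Insert 9 (step 5): P = [3, 5, 6, 9] / [4];  Q = [1, 3, 4, 5] / [2]
  Insert 2 (step 6): P = [2, 5, 6, 9] / [3] / [4];  Q = [1, 3, 4, 5] / [2] / [6]
  Insert 7 (step 7): P = [2, 5, 6, 7] / [3, 9] / [4];  Q = [1, 3, 4, 5] / [2, 7] / [6]
  Insert 8 (step 8): P = [2, 5, 6, 7, 8] / [3, 9] / [4];  Q = [1, 3, 4, 5, 8] / [2, 7] / [6]
  Insert 1 (step 9): P = [1, 5, 6, 7, 8] / [2, 9] / [3] / [4];  Q = [1, 3, 4, 5, 8] / [2, 7] / [6] / [9]
Final shape: (5, 2, 1, 1).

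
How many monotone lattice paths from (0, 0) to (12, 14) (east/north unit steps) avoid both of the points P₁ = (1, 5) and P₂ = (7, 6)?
Number of paths = 6495502

Inclusion–exclusion. Total paths: C(26, 12) = 9657700. Through P₁: C(6, 1)·C(20, 11) = 1007760. Through P₂: C(13, 7)·C(13, 5) = 2208492. Since P₁ is strictly southwest of P₂, a monotone path through both must visit P₁ then P₂; paths through both = C(6, 1)·C(7, 6)·C(13, 5) = 54054. Avoid both = 9657700 − 1007760 − 2208492 + 54054 = 6495502.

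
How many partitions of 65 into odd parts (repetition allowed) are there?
p_odd(65) = 18200

Enumerate partitions using only odd parts via the recurrence o(n, m) = o(n, m−2) + o(n−m, m) over odd m, starting from the largest odd part ≤ n. This gives p_odd(65) = 18200. (Euler's theorem: equals the count of distinct-part partitions.)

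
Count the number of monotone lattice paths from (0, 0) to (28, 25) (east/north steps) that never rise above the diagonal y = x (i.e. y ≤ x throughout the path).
Number of paths = 124680849918352

By the reflection principle (André's argument), the number of monotone paths to (28, 25) with n ≤ m that never go above y = x is C(53, 28) − C(53, 29) = 903936161908052 − 779255311989700 = 124680849918352.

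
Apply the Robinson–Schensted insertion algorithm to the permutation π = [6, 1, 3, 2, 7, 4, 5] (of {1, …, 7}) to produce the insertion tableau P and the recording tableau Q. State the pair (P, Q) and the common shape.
P = [1, 2, 4, 5] / [3, 7] / [6];  Q = [1, 3, 5, 7] / [2, 6] / [4];  common shape = (4, 2, 1)

Row-insert the values π_1, π_2, … into P one at a time, bumping the leftmost entry strictly greater than the inserted value down to the next row. The recording tableau Q records, in position (i, j), the step at which that cell was added to P.
  Insert 6 (step 1): P = [6];  Q = [1]
  Insert 1 (step 2): P = [1] / [6];  Q = [1] / [2]
  Insert 3 (step 3): P = [1, 3] / [6];  Q = [1, 3] / [2]
  Insert 2 (step 4): P = [1, 2] / [3] / [6];  Q = [1, 3] / [2] / [4]
  Insert 7 (step 5): P = [1, 2, 7] / [3] / [6];  Q = [1, 3, 5] / [2] / [4]
  Insert 4 (step 6): P = [1, 2, 4] / [3, 7] / [6];  Q = [1, 3, 5] / [2, 6] / [4]
  Insert 5 (step 7): P = [1, 2, 4, 5] / [3, 7] / [6];  Q = [1, 3, 5, 7] / [2, 6] / [4]
Final shape: (4, 2, 1).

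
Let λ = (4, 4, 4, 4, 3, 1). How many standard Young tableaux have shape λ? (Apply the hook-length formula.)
# SYT of shape (4, 4, 4, 4, 3, 1) = 13856700

Hook-length formula: f^λ = n! / Π hook(c), product over all cells c of the Young diagram. For λ = (4, 4, 4, 4, 3, 1), n = 20 boxes. Hook lengths by row (left-to-right, top-to-bottom): [9, 7, 6, 4]; [8, 6, 5, 3]; [7, 5, 4, 2]; [6, 4, 3, 1]; [4, 2, 1]; [1]. Product of hooks = 175575859200. So f^λ = 20! / 175575859200 = 2432902008176640000 / 175575859200 = 13856700.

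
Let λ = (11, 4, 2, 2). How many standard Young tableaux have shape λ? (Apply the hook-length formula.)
# SYT of shape (11, 4, 2, 2) = 2046528

Hook-length formula: f^λ = n! / Π hook(c), product over all cells c of the Young diagram. For λ = (11, 4, 2, 2), n = 19 boxes. Hook lengths by row (left-to-right, top-to-bottom): [14, 13, 10, 9, 7, 6, 5, 4, 3, 2, 1]; [6, 5, 2, 1]; [3, 2]; [2, 1]. Product of hooks = 59439744000. So f^λ = 19! / 59439744000 = 121645100408832000 / 59439744000 = 2046528.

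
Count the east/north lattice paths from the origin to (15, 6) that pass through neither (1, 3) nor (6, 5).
Number of paths = 47764

Inclusion–exclusion. Total paths: C(21, 15) = 54264. Through P₁: C(4, 1)·C(17, 14) = 2720. Through P₂: C(11, 6)·C(10, 9) = 4620. Since P₁ is strictly southwest of P₂, a monotone path through both must visit P₁ then P₂; paths through both = C(4, 1)·C(7, 5)·C(10, 9) = 840. Avoid both = 54264 − 2720 − 4620 + 840 = 47764.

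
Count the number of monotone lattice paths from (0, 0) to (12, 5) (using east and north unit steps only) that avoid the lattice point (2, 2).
Number of paths = 4472

Total paths from (0, 0) to (12, 5): C(17, 12) = 6188. Paths through (2, 2): (paths (0, 0) → (2, 2)) × (paths (2, 2) → (12, 5)) = C(4, 2) · C(13, 10) = 6 · 286 = 1716. Avoidance count = 6188 − 1716 = 4472.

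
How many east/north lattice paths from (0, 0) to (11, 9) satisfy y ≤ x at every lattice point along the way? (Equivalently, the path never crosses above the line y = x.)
Number of paths = 41990

By the reflection principle (André's argument), the number of monotone paths to (11, 9) with n ≤ m that never go above y = x is C(20, 11) − C(20, 12) = 167960 − 125970 = 41990.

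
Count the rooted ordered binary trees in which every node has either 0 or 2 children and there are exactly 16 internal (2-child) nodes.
C_16 = 35357670

These full binary trees are counted by the Catalan number C_n = (1/(n + 1)) · C(2n, n). For n = 16: C_16 = (1/17) · C(32, 16) = 601080390/17 = 35357670.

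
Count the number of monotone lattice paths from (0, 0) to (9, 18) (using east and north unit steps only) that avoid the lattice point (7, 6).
Number of paths = 4530669

Total paths from (0, 0) to (9, 18): C(27, 9) = 4686825. Paths through (7, 6): (paths (0, 0) → (7, 6)) × (paths (7, 6) → (9, 18)) = C(13, 7) · C(14, 2) = 1716 · 91 = 156156. Avoidance count = 4686825 − 156156 = 4530669.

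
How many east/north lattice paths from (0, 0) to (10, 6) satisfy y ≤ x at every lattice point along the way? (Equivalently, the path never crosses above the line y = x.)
Number of paths = 3640

By the reflection principle (André's argument), the number of monotone paths to (10, 6) with n ≤ m that never go above y = x is C(16, 10) − C(16, 11) = 8008 − 4368 = 3640.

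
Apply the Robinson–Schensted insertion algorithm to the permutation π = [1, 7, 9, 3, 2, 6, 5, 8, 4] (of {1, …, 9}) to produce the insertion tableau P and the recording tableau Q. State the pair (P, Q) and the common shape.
P = [1, 2, 4, 8] / [3, 5] / [6, 9] / [7];  Q = [1, 2, 3, 8] / [4, 6] / [5, 7] / [9];  common shape = (4, 2, 2, 1)

Row-insert the values π_1, π_2, … into P one at a time, bumping the leftmost entry strictly greater than the inserted value down to the next row. The recording tableau Q records, in position (i, j), the step at which that cell was added to P.
  Insert 1 (step 1): P = [1];  Q = [1]
  Insert 7 (step 2): P = [1, 7];  Q = [1, 2]
  Insert 9 (step 3): P = [1, 7, 9];  Q = [1, 2, 3]
  Insert 3 (step 4): P = [1, 3, 9] / [7];  Q = [1, 2, 3] / [4]
  Insert 2 (step 5): P = [1, 2, 9] / [3] / [7];  Q = [1, 2, 3] / [4] / [5]
  Insert 6 (step 6): P = [1, 2, 6] / [3, 9] / [7];  Q = [1, 2, 3] / [4, 6] / [5]
  Insert 5 (step 7): P = [1, 2, 5] / [3, 6] / [7, 9];  Q = [1, 2, 3] / [4, 6] / [5, 7]
  Insert 8 (step 8): P = [1, 2, 5, 8] / [3, 6] / [7, 9];  Q = [1, 2, 3, 8] / [4, 6] / [5, 7]
  Insert 4 (step 9): P = [1, 2, 4, 8] / [3, 5] / [6, 9] / [7];  Q = [1, 2, 3, 8] / [4, 6] / [5, 7] / [9]
Final shape: (4, 2, 2, 1).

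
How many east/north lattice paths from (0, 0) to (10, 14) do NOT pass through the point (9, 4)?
Number of paths = 1953391

Total paths from (0, 0) to (10, 14): C(24, 10) = 1961256. Paths through (9, 4): (paths (0, 0) → (9, 4)) × (paths (9, 4) → (10, 14)) = C(13, 9) · C(11, 1) = 715 · 11 = 7865. Avoidance count = 1961256 − 7865 = 1953391.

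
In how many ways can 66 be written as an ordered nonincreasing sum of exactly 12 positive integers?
p(66, 12 parts) = 163540

Partitions of n into exactly k parts are in bijection with partitions of n − k into at most k parts (subtract 1 from each part). So p(66, exactly 12) = p(54, parts ≤ 12). Computing via the recurrence p(m, j) = p(m, j−1) + p(m−j, j) gives 163540.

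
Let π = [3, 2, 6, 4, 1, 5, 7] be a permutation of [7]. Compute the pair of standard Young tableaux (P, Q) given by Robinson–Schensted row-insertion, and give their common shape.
P = [1, 4, 5, 7] / [2, 6] / [3];  Q = [1, 3, 6, 7] / [2, 4] / [5];  common shape = (4, 2, 1)

Row-insert the values π_1, π_2, … into P one at a time, bumping the leftmost entry strictly greater than the inserted value down to the next row. The recording tableau Q records, in position (i, j), the step at which that cell was added to P.
  Insert 3 (step 1): P = [3];  Q = [1]
  Insert 2 (step 2): P = [2] / [3];  Q = [1] / [2]
  Insert 6 (step 3): P = [2, 6] / [3];  Q = [1, 3] / [2]
  Insert 4 (step 4): P = [2, 4] / [3, 6];  Q = [1, 3] / [2, 4]
  Insert 1 (step 5): P = [1, 4] / [2, 6] / [3];  Q = [1, 3] / [2, 4] / [5]
  Insert 5 (step 6): P = [1, 4, 5] / [2, 6] / [3];  Q = [1, 3, 6] / [2, 4] / [5]
  Insert 7 (step 7): P = [1, 4, 5, 7] / [2, 6] / [3];  Q = [1, 3, 6, 7] / [2, 4] / [5]
Final shape: (4, 2, 1).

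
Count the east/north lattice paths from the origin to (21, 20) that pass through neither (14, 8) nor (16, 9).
Number of paths = 248282917740

Inclusion–exclusion. Total paths: C(41, 21) = 269128937220. Through P₁: C(22, 14)·C(19, 7) = 16112570760. Through P₂: C(25, 16)·C(16, 5) = 8923714800. Since P₁ is strictly southwest of P₂, a monotone path through both must visit P₁ then P₂; paths through both = C(22, 14)·C(3, 2)·C(16, 5) = 4190266080. Avoid both = 269128937220 − 16112570760 − 8923714800 + 4190266080 = 248282917740.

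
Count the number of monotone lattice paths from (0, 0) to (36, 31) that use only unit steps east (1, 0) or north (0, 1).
Number of paths = 11923179284862717872

A monotone lattice path from (0, 0) to (36, 31) consists of 36 east steps and 31 north steps in some order, so it is determined by which 36 of the 67 steps are east. The count is C(67, 36) = 11923179284862717872.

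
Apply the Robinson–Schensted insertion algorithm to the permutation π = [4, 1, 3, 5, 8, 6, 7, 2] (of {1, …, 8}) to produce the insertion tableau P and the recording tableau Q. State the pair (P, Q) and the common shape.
P = [1, 2, 5, 6, 7] / [3, 8] / [4];  Q = [1, 3, 4, 5, 7] / [2, 6] / [8];  common shape = (5, 2, 1)

Row-insert the values π_1, π_2, … into P one at a time, bumping the leftmost entry strictly greater than the inserted value down to the next row. The recording tableau Q records, in position (i, j), the step at which that cell was added to P.
  Insert 4 (step 1): P = [4];  Q = [1]
  Insert 1 (step 2): P = [1] / [4];  Q = [1] / [2]
  Insert 3 (step 3): P = [1, 3] / [4];  Q = [1, 3] / [2]
  Insert 5 (step 4): P = [1, 3, 5] / [4];  Q = [1, 3, 4] / [2]
  Insert 8 (step 5): P = [1, 3, 5, 8] / [4];  Q = [1, 3, 4, 5] / [2]
  Insert 6 (step 6): P = [1, 3, 5, 6] / [4, 8];  Q = [1, 3, 4, 5] / [2, 6]
  Insert 7 (step 7): P = [1, 3, 5, 6, 7] / [4, 8];  Q = [1, 3, 4, 5, 7] / [2, 6]
  Insert 2 (step 8): P = [1, 2, 5, 6, 7] / [3, 8] / [4];  Q = [1, 3, 4, 5, 7] / [2, 6] / [8]
Final shape: (5, 2, 1).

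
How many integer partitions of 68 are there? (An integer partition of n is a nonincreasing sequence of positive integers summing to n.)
p(68) = 3087735

Compute p(n) via the recurrence p(n, m) = p(n, m−1) + p(n−m, m), where p(n, m) counts partitions of n with all parts ≤ m and p(n) = p(n, n). The base cases are p(0, m) = 1 and p(n, 0) = 0 for n > 0. Filling the table yields p(68) = 3087735. (Euler's pentagonal recurrence is an alternative.)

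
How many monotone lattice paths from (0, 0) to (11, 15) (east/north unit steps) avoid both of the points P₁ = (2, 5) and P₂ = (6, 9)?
Number of paths = 4153052

Inclusion–exclusion. Total paths: C(26, 11) = 7726160. Through P₁: C(7, 2)·C(19, 9) = 1939938. Through P₂: C(15, 6)·C(11, 5) = 2312310. Since P₁ is strictly southwest of P₂, a monotone path through both must visit P₁ then P₂; paths through both = C(7, 2)·C(8, 4)·C(11, 5) = 679140. Avoid both = 7726160 − 1939938 − 2312310 + 679140 = 4153052.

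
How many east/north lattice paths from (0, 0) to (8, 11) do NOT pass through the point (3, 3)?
Number of paths = 49842

Total paths from (0, 0) to (8, 11): C(19, 8) = 75582. Paths through (3, 3): (paths (0, 0) → (3, 3)) × (paths (3, 3) → (8, 11)) = C(6, 3) · C(13, 5) = 20 · 1287 = 25740. Avoidance count = 75582 − 25740 = 49842.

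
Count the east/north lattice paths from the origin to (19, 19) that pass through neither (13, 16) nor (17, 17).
Number of paths = 17678975070

Inclusion–exclusion. Total paths: C(38, 19) = 35345263800. Through P₁: C(29, 13)·C(9, 6) = 5700568860. Through P₂: C(34, 17)·C(4, 2) = 14001637320. Since P₁ is strictly southwest of P₂, a monotone path through both must visit P₁ then P₂; paths through both = C(29, 13)·C(5, 4)·C(4, 2) = 2035917450. Avoid both = 35345263800 − 5700568860 − 14001637320 + 2035917450 = 17678975070.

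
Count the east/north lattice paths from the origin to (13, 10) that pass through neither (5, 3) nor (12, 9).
Number of paths = 388038

Inclusion–exclusion. Total paths: C(23, 13) = 1144066. Through P₁: C(8, 5)·C(15, 8) = 360360. Through P₂: C(21, 12)·C(2, 1) = 587860. Since P₁ is strictly southwest of P₂, a monotone path through both must visit P₁ then P₂; paths through both = C(8, 5)·C(13, 7)·C(2, 1) = 192192. Avoid both = 1144066 − 360360 − 587860 + 192192 = 388038.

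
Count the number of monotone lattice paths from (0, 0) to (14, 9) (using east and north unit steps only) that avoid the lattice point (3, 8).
Number of paths = 815210

Total paths from (0, 0) to (14, 9): C(23, 14) = 817190. Paths through (3, 8): (paths (0, 0) → (3, 8)) × (paths (3, 8) → (14, 9)) = C(11, 3) · C(12, 11) = 165 · 12 = 1980. Avoidance count = 817190 − 1980 = 815210.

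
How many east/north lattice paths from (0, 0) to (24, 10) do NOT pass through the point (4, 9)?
Number of paths = 131113125

Total paths from (0, 0) to (24, 10): C(34, 24) = 131128140. Paths through (4, 9): (paths (0, 0) → (4, 9)) × (paths (4, 9) → (24, 10)) = C(13, 4) · C(21, 20) = 715 · 21 = 15015. Avoidance count = 131128140 − 15015 = 131113125.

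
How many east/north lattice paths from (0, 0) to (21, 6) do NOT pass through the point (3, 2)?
Number of paths = 222860

Total paths from (0, 0) to (21, 6): C(27, 21) = 296010. Paths through (3, 2): (paths (0, 0) → (3, 2)) × (paths (3, 2) → (21, 6)) = C(5, 3) · C(22, 18) = 10 · 7315 = 73150. Avoidance count = 296010 − 73150 = 222860.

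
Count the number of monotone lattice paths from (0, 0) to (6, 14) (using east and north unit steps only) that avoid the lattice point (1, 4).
Number of paths = 23745

Total paths from (0, 0) to (6, 14): C(20, 6) = 38760. Paths through (1, 4): (paths (0, 0) → (1, 4)) × (paths (1, 4) → (6, 14)) = C(5, 1) · C(15, 5) = 5 · 3003 = 15015. Avoidance count = 38760 − 15015 = 23745.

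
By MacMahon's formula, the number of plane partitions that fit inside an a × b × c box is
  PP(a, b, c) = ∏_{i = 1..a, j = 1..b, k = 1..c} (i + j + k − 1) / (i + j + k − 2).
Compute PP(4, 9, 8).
PP(4, 9, 8) = 151561524301616

Evaluate the triple product over i = 1..4, j = 1..9, k = 1..8. The factors are (2/1) · (3/2) · (4/3) · (5/4) · (6/5) · (7/6) · (8/7) · (9/8) · … (288 factors total). The numerators and denominators telescope so the product is an integer; carrying out the multiplication exactly gives PP(4, 9, 8) = 151561524301616.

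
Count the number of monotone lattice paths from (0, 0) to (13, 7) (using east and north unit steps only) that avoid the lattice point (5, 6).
Number of paths = 73362

Total paths from (0, 0) to (13, 7): C(20, 13) = 77520. Paths through (5, 6): (paths (0, 0) → (5, 6)) × (paths (5, 6) → (13, 7)) = C(11, 5) · C(9, 8) = 462 · 9 = 4158. Avoidance count = 77520 − 4158 = 73362.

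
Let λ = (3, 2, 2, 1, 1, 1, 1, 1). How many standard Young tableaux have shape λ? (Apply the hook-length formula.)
# SYT of shape (3, 2, 2, 1, 1, 1, 1, 1) = 891

Hook-length formula: f^λ = n! / Π hook(c), product over all cells c of the Young diagram. For λ = (3, 2, 2, 1, 1, 1, 1, 1), n = 12 boxes. Hook lengths by row (left-to-right, top-to-bottom): [10, 4, 1]; [8, 2]; [7, 1]; [5]; [4]; [3]; [2]; [1]. Product of hooks = 537600. So f^λ = 12! / 537600 = 479001600 / 537600 = 891.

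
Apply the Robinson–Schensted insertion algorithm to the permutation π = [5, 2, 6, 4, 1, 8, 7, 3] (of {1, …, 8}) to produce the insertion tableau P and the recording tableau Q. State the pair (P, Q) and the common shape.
P = [1, 3, 7] / [2, 4, 8] / [5, 6];  Q = [1, 3, 6] / [2, 4, 7] / [5, 8];  common shape = (3, 3, 2)

Row-insert the values π_1, π_2, … into P one at a time, bumping the leftmost entry strictly greater than the inserted value down to the next row. The recording tableau Q records, in position (i, j), the step at which that cell was added to P.
  Insert 5 (step 1): P = [5];  Q = [1]
  Insert 2 (step 2): P = [2] / [5];  Q = [1] / [2]
  Insert 6 (step 3): P = [2, 6] / [5];  Q = [1, 3] / [2]
  Insert 4 (step 4): P = [2, 4] / [5, 6];  Q = [1, 3] / [2, 4]
  Insert 1 (step 5): P = [1, 4] / [2, 6] / [5];  Q = [1, 3] / [2, 4] / [5]
  Insert 8 (step 6): P = [1, 4, 8] / [2, 6] / [5];  Q = [1, 3, 6] / [2, 4] / [5]
  Insert 7 (step 7): P = [1, 4, 7] / [2, 6, 8] / [5];  Q = [1, 3, 6] / [2, 4, 7] / [5]
  Insert 3 (step 8): P = [1, 3, 7] / [2, 4, 8] / [5, 6];  Q = [1, 3, 6] / [2, 4, 7] / [5, 8]
Final shape: (3, 3, 2).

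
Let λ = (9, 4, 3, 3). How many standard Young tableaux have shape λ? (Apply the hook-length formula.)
# SYT of shape (9, 4, 3, 3) = 6348888

Hook-length formula: f^λ = n! / Π hook(c), product over all cells c of the Young diagram. For λ = (9, 4, 3, 3), n = 19 boxes. Hook lengths by row (left-to-right, top-to-bottom): [12, 11, 10, 7, 5, 4, 3, 2, 1]; [6, 5, 4, 1]; [4, 3, 2]; [3, 2, 1]. Product of hooks = 19160064000. So f^λ = 19! / 19160064000 = 121645100408832000 / 19160064000 = 6348888.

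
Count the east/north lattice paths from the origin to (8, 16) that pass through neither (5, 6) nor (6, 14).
Number of paths = 395727

Inclusion–exclusion. Total paths: C(24, 8) = 735471. Through P₁: C(11, 5)·C(13, 3) = 132132. Through P₂: C(20, 6)·C(4, 2) = 232560. Since P₁ is strictly southwest of P₂, a monotone path through both must visit P₁ then P₂; paths through both = C(11, 5)·C(9, 1)·C(4, 2) = 24948. Avoid both = 735471 − 132132 − 232560 + 24948 = 395727.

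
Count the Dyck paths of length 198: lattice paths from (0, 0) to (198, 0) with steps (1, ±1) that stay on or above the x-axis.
C_99 = 227508830794229349661819540395688853956041682601541047340

These Dyck paths are counted by the Catalan number C_n = (1/(n + 1)) · C(2n, n). For n = 99: C_99 = (1/100) · C(198, 99) = 22750883079422934966181954039568885395604168260154104734000/100 = 227508830794229349661819540395688853956041682601541047340.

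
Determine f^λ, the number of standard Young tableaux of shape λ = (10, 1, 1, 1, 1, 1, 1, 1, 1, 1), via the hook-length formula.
# SYT of shape (10, 1, 1, 1, 1, 1, 1, 1, 1, 1) = 48620

Hook-length formula: f^λ = n! / Π hook(c), product over all cells c of the Young diagram. For λ = (10, 1, 1, 1, 1, 1, 1, 1, 1, 1), n = 19 boxes. Hook lengths by row (left-to-right, top-to-bottom): [19, 9, 8, 7, 6, 5, 4, 3, 2, 1]; [9]; [8]; [7]; [6]; [5]; [4]; [3]; [2]; [1]. Product of hooks = 2501955993600. So f^λ = 19! / 2501955993600 = 121645100408832000 / 2501955993600 = 48620.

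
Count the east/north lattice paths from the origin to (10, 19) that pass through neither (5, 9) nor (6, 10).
Number of paths = 11155144

Inclusion–exclusion. Total paths: C(29, 10) = 20030010. Through P₁: C(14, 5)·C(15, 5) = 6012006. Through P₂: C(16, 6)·C(13, 4) = 5725720. Since P₁ is strictly southwest of P₂, a monotone path through both must visit P₁ then P₂; paths through both = C(14, 5)·C(2, 1)·C(13, 4) = 2862860. Avoid both = 20030010 − 6012006 − 5725720 + 2862860 = 11155144.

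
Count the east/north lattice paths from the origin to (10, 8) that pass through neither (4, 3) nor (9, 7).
Number of paths = 13528

Inclusion–exclusion. Total paths: C(18, 10) = 43758. Through P₁: C(7, 4)·C(11, 6) = 16170. Through P₂: C(16, 9)·C(2, 1) = 22880. Since P₁ is strictly southwest of P₂, a monotone path through both must visit P₁ then P₂; paths through both = C(7, 4)·C(9, 5)·C(2, 1) = 8820. Avoid both = 43758 − 16170 − 22880 + 8820 = 13528.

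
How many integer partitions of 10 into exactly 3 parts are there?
p(10, 3 parts) = 8

Partitions of n into exactly k parts ↔ partitions of n − k into at most k parts (subtract 1 from each part). For n = 10, k = 3, the partitions are: 8+1+1, 7+2+1, 6+3+1, 6+2+2, 5+4+1, 5+3+2, 4+4+2, 4+3+3. Count = 8.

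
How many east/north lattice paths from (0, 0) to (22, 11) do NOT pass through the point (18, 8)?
Number of paths = 138857095

Total paths from (0, 0) to (22, 11): C(33, 22) = 193536720. Paths through (18, 8): (paths (0, 0) → (18, 8)) × (paths (18, 8) → (22, 11)) = C(26, 18) · C(7, 4) = 1562275 · 35 = 54679625. Avoidance count = 193536720 − 54679625 = 138857095.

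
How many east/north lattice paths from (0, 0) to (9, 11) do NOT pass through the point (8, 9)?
Number of paths = 95030

Total paths from (0, 0) to (9, 11): C(20, 9) = 167960. Paths through (8, 9): (paths (0, 0) → (8, 9)) × (paths (8, 9) → (9, 11)) = C(17, 8) · C(3, 1) = 24310 · 3 = 72930. Avoidance count = 167960 − 72930 = 95030.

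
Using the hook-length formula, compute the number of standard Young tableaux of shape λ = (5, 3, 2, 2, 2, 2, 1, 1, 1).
# SYT of shape (5, 3, 2, 2, 2, 2, 1, 1, 1) = 8953560

Hook-length formula: f^λ = n! / Π hook(c), product over all cells c of the Young diagram. For λ = (5, 3, 2, 2, 2, 2, 1, 1, 1), n = 19 boxes. Hook lengths by row (left-to-right, top-to-bottom): [13, 9, 4, 2, 1]; [10, 6, 1]; [8, 4]; [7, 3]; [6, 2]; [5, 1]; [3]; [2]; [1]. Product of hooks = 13586227200. So f^λ = 19! / 13586227200 = 121645100408832000 / 13586227200 = 8953560.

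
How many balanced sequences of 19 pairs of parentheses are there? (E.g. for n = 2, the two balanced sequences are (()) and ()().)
C_19 = 1767263190

These balanced parentheses are counted by the Catalan number C_n = (1/(n + 1)) · C(2n, n). For n = 19: C_19 = (1/20) · C(38, 19) = 35345263800/20 = 1767263190.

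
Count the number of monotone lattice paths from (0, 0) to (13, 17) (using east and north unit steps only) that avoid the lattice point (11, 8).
Number of paths = 115602840

Total paths from (0, 0) to (13, 17): C(30, 13) = 119759850. Paths through (11, 8): (paths (0, 0) → (11, 8)) × (paths (11, 8) → (13, 17)) = C(19, 11) · C(11, 2) = 75582 · 55 = 4157010. Avoidance count = 119759850 − 4157010 = 115602840.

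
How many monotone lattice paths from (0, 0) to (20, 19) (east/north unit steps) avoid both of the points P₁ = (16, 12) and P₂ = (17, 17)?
Number of paths = 37373328360

Inclusion–exclusion. Total paths: C(39, 20) = 68923264410. Through P₁: C(28, 16)·C(11, 4) = 10039179150. Through P₂: C(34, 17)·C(5, 3) = 23336062200. Since P₁ is strictly southwest of P₂, a monotone path through both must visit P₁ then P₂; paths through both = C(28, 16)·C(6, 1)·C(5, 3) = 1825305300. Avoid both = 68923264410 − 10039179150 − 23336062200 + 1825305300 = 37373328360.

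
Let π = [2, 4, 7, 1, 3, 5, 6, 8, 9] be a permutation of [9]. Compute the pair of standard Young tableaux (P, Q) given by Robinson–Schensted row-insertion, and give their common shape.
P = [1, 3, 5, 6, 8, 9] / [2, 4, 7];  Q = [1, 2, 3, 7, 8, 9] / [4, 5, 6];  common shape = (6, 3)

Row-insert the values π_1, π_2, … into P one at a time, bumping the leftmost entry strictly greater than the inserted value down to the next row. The recording tableau Q records, in position (i, j), the step at which that cell was added to P.
  Insert 2 (step 1): P = [2];  Q = [1]
  Insert 4 (step 2): P = [2, 4];  Q = [1, 2]
  Insert 7 (step 3): P = [2, 4, 7];  Q = [1, 2, 3]
  Insert 1 (step 4): P = [1, 4, 7] / [2];  Q = [1, 2, 3] / [4]
  Insert 3 (step 5): P = [1, 3, 7] / [2, 4];  Q = [1, 2, 3] / [4, 5]
  Insert 5 (step 6): P = [1, 3, 5] / [2, 4, 7];  Q = [1, 2, 3] / [4, 5, 6]
  Insert 6 (step 7): P = [1, 3, 5, 6] / [2, 4, 7];  Q = [1, 2, 3, 7] / [4, 5, 6]
  Insert 8 (step 8): P = [1, 3, 5, 6, 8] / [2, 4, 7];  Q = [1, 2, 3, 7, 8] / [4, 5, 6]
  Insert 9 (step 9): P = [1, 3, 5, 6, 8, 9] / [2, 4, 7];  Q = [1, 2, 3, 7, 8, 9] / [4, 5, 6]
Final shape: (6, 3).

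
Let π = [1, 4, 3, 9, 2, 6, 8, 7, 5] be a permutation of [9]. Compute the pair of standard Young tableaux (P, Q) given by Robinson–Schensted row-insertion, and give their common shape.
P = [1, 2, 5, 7] / [3, 6] / [4, 8] / [9];  Q = [1, 2, 4, 7] / [3, 6] / [5, 8] / [9];  common shape = (4, 2, 2, 1)

Row-insert the values π_1, π_2, … into P one at a time, bumping the leftmost entry strictly greater than the inserted value down to the next row. The recording tableau Q records, in position (i, j), the step at which that cell was added to P.
  Insert 1 (step 1): P = [1];  Q = [1]
  Insert 4 (step 2): P = [1, 4];  Q = [1, 2]
  Insert 3 (step 3): P = [1, 3] / [4];  Q = [1, 2] / [3]
  Insert 9 (step 4): P = [1, 3, 9] / [4];  Q = [1, 2, 4] / [3]
  Insert 2 (step 5): P = [1, 2, 9] / [3] / [4];  Q = [1, 2, 4] / [3] / [5]
  Insert 6 (step 6): P = [1, 2, 6] / [3, 9] / [4];  Q = [1, 2, 4] / [3, 6] / [5]
  Insert 8 (step 7): P = [1, 2, 6, 8] / [3, 9] / [4];  Q = [1, 2, 4, 7] / [3, 6] / [5]
  Insert 7 (step 8): P = [1, 2, 6, 7] / [3, 8] / [4, 9];  Q = [1, 2, 4, 7] / [3, 6] / [5, 8]
  Insert 5 (step 9): P = [1, 2, 5, 7] / [3, 6] / [4, 8] / [9];  Q = [1, 2, 4, 7] / [3, 6] / [5, 8] / [9]
Final shape: (4, 2, 2, 1).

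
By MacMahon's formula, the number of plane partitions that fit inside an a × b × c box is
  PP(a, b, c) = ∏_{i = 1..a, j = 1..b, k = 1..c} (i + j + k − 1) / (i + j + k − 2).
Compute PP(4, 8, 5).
PP(4, 8, 5) = 4789851066

Evaluate the triple product over i = 1..4, j = 1..8, k = 1..5. The factors are (2/1) · (3/2) · (4/3) · (5/4) · (6/5) · (3/2) · (4/3) · (5/4) · … (160 factors total). The numerators and denominators telescope so the product is an integer; carrying out the multiplication exactly gives PP(4, 8, 5) = 4789851066.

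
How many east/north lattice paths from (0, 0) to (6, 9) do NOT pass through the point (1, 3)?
Number of paths = 3157

Total paths from (0, 0) to (6, 9): C(15, 6) = 5005. Paths through (1, 3): (paths (0, 0) → (1, 3)) × (paths (1, 3) → (6, 9)) = C(4, 1) · C(11, 5) = 4 · 462 = 1848. Avoidance count = 5005 − 1848 = 3157.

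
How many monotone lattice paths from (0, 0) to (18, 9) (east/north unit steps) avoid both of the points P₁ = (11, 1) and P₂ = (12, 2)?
Number of paths = 4494633

Inclusion–exclusion. Total paths: C(27, 18) = 4686825. Through P₁: C(12, 11)·C(15, 7) = 77220. Through P₂: C(14, 12)·C(13, 6) = 156156. Since P₁ is strictly southwest of P₂, a monotone path through both must visit P₁ then P₂; paths through both = C(12, 11)·C(2, 1)·C(13, 6) = 41184. Avoid both = 4686825 − 77220 − 156156 + 41184 = 4494633.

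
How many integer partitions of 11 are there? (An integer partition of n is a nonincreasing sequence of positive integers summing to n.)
p(11) = 56

List all partitions of 11: 11, 10+1, 9+2, 9+1+1, 8+3, 8+2+1, 8+1+1+1, 7+4, 7+3+1, 7+2+2, 7+2+1+1, 7+1+1+1+1, 6+5, 6+4+1, 6+3+2, 6+3+1+1, 6+2+2+1, 6+2+1+1+1, 6+1+1+1+1+1, 5+5+1, 5+4+2, 5+4+1+1, 5+3+3, 5+3+2+1, 5+3+1+1+1, 5+2+2+2, 5+2+2+1+1, 5+2+1+1+1+1, 5+1+1+1+1+1+1, 4+4+3, … (56 total). Counting them gives p(11) = 56.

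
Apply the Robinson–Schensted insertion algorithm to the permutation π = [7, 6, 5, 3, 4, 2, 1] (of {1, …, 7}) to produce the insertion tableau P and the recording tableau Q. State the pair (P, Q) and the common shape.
P = [1, 4] / [2] / [3] / [5] / [6] / [7];  Q = [1, 5] / [2] / [3] / [4] / [6] / [7];  common shape = (2, 1, 1, 1, 1, 1)

Row-insert the values π_1, π_2, … into P one at a time, bumping the leftmost entry strictly greater than the inserted value down to the next row. The recording tableau Q records, in position (i, j), the step at which that cell was added to P.
  Insert 7 (step 1): P = [7];  Q = [1]
  Insert 6 (step 2): P = [6] / [7];  Q = [1] / [2]
  Insert 5 (step 3): P = [5] / [6] / [7];  Q = [1] / [2] / [3]
  Insert 3 (step 4): P = [3] / [5] / [6] / [7];  Q = [1] / [2] / [3] / [4]
  Insert 4 (step 5): P = [3, 4] / [5] / [6] / [7];  Q = [1, 5] / [2] / [3] / [4]
  Insert 2 (step 6): P = [2, 4] / [3] / [5] / [6] / [7];  Q = [1, 5] / [2] / [3] / [4] / [6]
  Insert 1 (step 7): P = [1, 4] / [2] / [3] / [5] / [6] / [7];  Q = [1, 5] / [2] / [3] / [4] / [6] / [7]
Final shape: (2, 1, 1, 1, 1, 1).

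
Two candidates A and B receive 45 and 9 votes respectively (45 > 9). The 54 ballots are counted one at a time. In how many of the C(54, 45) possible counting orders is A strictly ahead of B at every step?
Strict-lead orderings = 3545290840

Total orderings of the 54 votes with 45 for A: C(54, 45) = 5317936260. By the Bertrand ballot formula (Cycle Lemma / reflection principle), the number of orderings in which A is strictly ahead of B throughout is (p − q)/(p + q) · C(p + q, p) = (45 − 9)/(45 + 9) · 5317936260 = 3545290840.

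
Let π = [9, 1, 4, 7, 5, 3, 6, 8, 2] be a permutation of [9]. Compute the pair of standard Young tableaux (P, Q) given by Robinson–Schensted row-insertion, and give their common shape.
P = [1, 2, 5, 6, 8] / [3] / [4] / [7] / [9];  Q = [1, 3, 4, 7, 8] / [2] / [5] / [6] / [9];  common shape = (5, 1, 1, 1, 1)

Row-insert the values π_1, π_2, … into P one at a time, bumping the leftmost entry strictly greater than the inserted value down to the next row. The recording tableau Q records, in position (i, j), the step at which that cell was added to P.
  Insert 9 (step 1): P = [9];  Q = [1]
  Insert 1 (step 2): P = [1] / [9];  Q = [1] / [2]
  Insert 4 (step 3): P = [1, 4] / [9];  Q = [1, 3] / [2]
  Insert 7 (step 4): P = [1, 4, 7] / [9];  Q = [1, 3, 4] / [2]
  Insert 5 (step 5): P = [1, 4, 5] / [7] / [9];  Q = [1, 3, 4] / [2] / [5]
  Insert 3 (step 6): P = [1, 3, 5] / [4] / [7] / [9];  Q = [1, 3, 4] / [2] / [5] / [6]
  Insert 6 (step 7): P = [1, 3, 5, 6] / [4] / [7] / [9];  Q = [1, 3, 4, 7] / [2] / [5] / [6]
  Insert 8 (step 8): P = [1, 3, 5, 6, 8] / [4] / [7] / [9];  Q = [1, 3, 4, 7, 8] / [2] / [5] / [6]
  Insert 2 (step 9): P = [1, 2, 5, 6, 8] / [3] / [4] / [7] / [9];  Q = [1, 3, 4, 7, 8] / [2] / [5] / [6] / [9]
Final shape: (5, 1, 1, 1, 1).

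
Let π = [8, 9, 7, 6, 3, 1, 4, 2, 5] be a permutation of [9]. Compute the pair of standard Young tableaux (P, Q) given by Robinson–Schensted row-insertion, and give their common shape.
P = [1, 2, 5] / [3, 4] / [6, 9] / [7] / [8];  Q = [1, 2, 9] / [3, 7] / [4, 8] / [5] / [6];  common shape = (3, 2, 2, 1, 1)

Row-insert the values π_1, π_2, … into P one at a time, bumping the leftmost entry strictly greater than the inserted value down to the next row. The recording tableau Q records, in position (i, j), the step at which that cell was added to P.
  Insert 8 (step 1): P = [8];  Q = [1]
  Insert 9 (step 2): P = [8, 9];  Q = [1, 2]
  Insert 7 (step 3): P = [7, 9] / [8];  Q = [1, 2] / [3]
  Insert 6 (step 4): P = [6, 9] / [7] / [8];  Q = [1, 2] / [3] / [4]
  Insert 3 (step 5): P = [3, 9] / [6] / [7] / [8];  Q = [1, 2] / [3] / [4] / [5]
  Insert 1 (step 6): P = [1, 9] / [3] / [6] / [7] / [8];  Q = [1, 2] / [3] / [4] / [5] / [6]
  Insert 4 (step 7): P = [1, 4] / [3, 9] / [6] / [7] / [8];  Q = [1, 2] / [3, 7] / [4] / [5] / [6]
  Insert 2 (step 8): P = [1, 2] / [3, 4] / [6, 9] / [7] / [8];  Q = [1, 2] / [3, 7] / [4, 8] / [5] / [6]
  Insert 5 (step 9): P = [1, 2, 5] / [3, 4] / [6, 9] / [7] / [8];  Q = [1, 2, 9] / [3, 7] / [4, 8] / [5] / [6]
Final shape: (3, 2, 2, 1, 1).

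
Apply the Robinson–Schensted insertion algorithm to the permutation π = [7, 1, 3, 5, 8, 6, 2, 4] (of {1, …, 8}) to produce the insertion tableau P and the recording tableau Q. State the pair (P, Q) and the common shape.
P = [1, 2, 4, 6] / [3, 5] / [7, 8];  Q = [1, 3, 4, 5] / [2, 6] / [7, 8];  common shape = (4, 2, 2)

Row-insert the values π_1, π_2, … into P one at a time, bumping the leftmost entry strictly greater than the inserted value down to the next row. The recording tableau Q records, in position (i, j), the step at which that cell was added to P.
  Insert 7 (step 1): P = [7];  Q = [1]
  Insert 1 (step 2): P = [1] / [7];  Q = [1] / [2]
  Insert 3 (step 3): P = [1, 3] / [7];  Q = [1, 3] / [2]
  Insert 5 (step 4): P = [1, 3, 5] / [7];  Q = [1, 3, 4] / [2]
  Insert 8 (step 5): P = [1, 3, 5, 8] / [7];  Q = [1, 3, 4, 5] / [2]
  Insert 6 (step 6): P = [1, 3, 5, 6] / [7, 8];  Q = [1, 3, 4, 5] / [2, 6]
  Insert 2 (step 7): P = [1, 2, 5, 6] / [3, 8] / [7];  Q = [1, 3, 4, 5] / [2, 6] / [7]
  Insert 4 (step 8): P = [1, 2, 4, 6] / [3, 5] / [7, 8];  Q = [1, 3, 4, 5] / [2, 6] / [7, 8]
Final shape: (4, 2, 2).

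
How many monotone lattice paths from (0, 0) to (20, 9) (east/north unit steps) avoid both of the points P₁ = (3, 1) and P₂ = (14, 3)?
Number of paths = 5348673

Inclusion–exclusion. Total paths: C(29, 20) = 10015005. Through P₁: C(4, 3)·C(25, 17) = 4326300. Through P₂: C(17, 14)·C(12, 6) = 628320. Since P₁ is strictly southwest of P₂, a monotone path through both must visit P₁ then P₂; paths through both = C(4, 3)·C(13, 11)·C(12, 6) = 288288. Avoid both = 10015005 − 4326300 − 628320 + 288288 = 5348673.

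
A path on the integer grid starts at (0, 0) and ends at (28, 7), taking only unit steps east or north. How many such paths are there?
Number of paths = 6724520

A monotone lattice path from (0, 0) to (28, 7) consists of 28 east steps and 7 north steps in some order, so it is determined by which 28 of the 35 steps are east. The count is C(35, 28) = 6724520.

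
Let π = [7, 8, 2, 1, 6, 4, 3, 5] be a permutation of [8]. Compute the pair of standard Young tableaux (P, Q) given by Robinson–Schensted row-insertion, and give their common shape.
P = [1, 3, 5] / [2, 4] / [6, 8] / [7];  Q = [1, 2, 8] / [3, 5] / [4, 6] / [7];  common shape = (3, 2, 2, 1)

Row-insert the values π_1, π_2, … into P one at a time, bumping the leftmost entry strictly greater than the inserted value down to the next row. The recording tableau Q records, in position (i, j), the step at which that cell was added to P.
  Insert 7 (step 1): P = [7];  Q = [1]
  Insert 8 (step 2): P = [7, 8];  Q = [1, 2]
  Insert 2 (step 3): P = [2, 8] / [7];  Q = [1, 2] / [3]
  Insert 1 (step 4): P = [1, 8] / [2] / [7];  Q = [1, 2] / [3] / [4]
  Insert 6 (step 5): P = [1, 6] / [2, 8] / [7];  Q = [1, 2] / [3, 5] / [4]
  Insert 4 (step 6): P = [1, 4] / [2, 6] / [7, 8];  Q = [1, 2] / [3, 5] / [4, 6]
  Insert 3 (step 7): P = [1, 3] / [2, 4] / [6, 8] / [7];  Q = [1, 2] / [3, 5] / [4, 6] / [7]
  Insert 5 (step 8): P = [1, 3, 5] / [2, 4] / [6, 8] / [7];  Q = [1, 2, 8] / [3, 5] / [4, 6] / [7]
Final shape: (3, 2, 2, 1).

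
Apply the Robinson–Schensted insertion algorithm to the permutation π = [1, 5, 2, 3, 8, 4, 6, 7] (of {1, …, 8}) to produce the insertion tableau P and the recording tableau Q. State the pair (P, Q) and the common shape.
P = [1, 2, 3, 4, 6, 7] / [5, 8];  Q = [1, 2, 4, 5, 7, 8] / [3, 6];  common shape = (6, 2)

Row-insert the values π_1, π_2, … into P one at a time, bumping the leftmost entry strictly greater than the inserted value down to the next row. The recording tableau Q records, in position (i, j), the step at which that cell was added to P.
  Insert 1 (step 1): P = [1];  Q = [1]
  Insert 5 (step 2): P = [1, 5];  Q = [1, 2]
  Insert 2 (step 3): P = [1, 2] / [5];  Q = [1, 2] / [3]
  Insert 3 (step 4): P = [1, 2, 3] / [5];  Q = [1, 2, 4] / [3]
  Insert 8 (step 5): P = [1, 2, 3, 8] / [5];  Q = [1, 2, 4, 5] / [3]
  Insert 4 (step 6): P = [1, 2, 3, 4] / [5, 8];  Q = [1, 2, 4, 5] / [3, 6]
  Insert 6 (step 7): P = [1, 2, 3, 4, 6] / [5, 8];  Q = [1, 2, 4, 5, 7] / [3, 6]
  Insert 7 (step 8): P = [1, 2, 3, 4, 6, 7] / [5, 8];  Q = [1, 2, 4, 5, 7, 8] / [3, 6]
Final shape: (6, 2).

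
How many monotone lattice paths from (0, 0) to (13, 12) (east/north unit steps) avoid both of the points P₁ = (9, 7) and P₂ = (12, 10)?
Number of paths = 2505322

Inclusion–exclusion. Total paths: C(25, 13) = 5200300. Through P₁: C(16, 9)·C(9, 4) = 1441440. Through P₂: C(22, 12)·C(3, 1) = 1939938. Since P₁ is strictly southwest of P₂, a monotone path through both must visit P₁ then P₂; paths through both = C(16, 9)·C(6, 3)·C(3, 1) = 686400. Avoid both = 5200300 − 1441440 − 1939938 + 686400 = 2505322.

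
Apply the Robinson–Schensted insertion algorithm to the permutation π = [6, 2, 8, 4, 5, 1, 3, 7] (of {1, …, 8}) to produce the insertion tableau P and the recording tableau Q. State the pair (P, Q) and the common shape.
P = [1, 3, 5, 7] / [2, 4] / [6, 8];  Q = [1, 3, 5, 8] / [2, 4] / [6, 7];  common shape = (4, 2, 2)

Row-insert the values π_1, π_2, … into P one at a time, bumping the leftmost entry strictly greater than the inserted value down to the next row. The recording tableau Q records, in position (i, j), the step at which that cell was added to P.
  Insert 6 (step 1): P = [6];  Q = [1]
  Insert 2 (step 2): P = [2] / [6];  Q = [1] / [2]
  Insert 8 (step 3): P = [2, 8] / [6];  Q = [1, 3] / [2]
  Insert 4 (step 4): P = [2, 4] / [6, 8];  Q = [1, 3] / [2, 4]
  Insert 5 (step 5): P = [2, 4, 5] / [6, 8];  Q = [1, 3, 5] / [2, 4]
  Insert 1 (step 6): P = [1, 4, 5] / [2, 8] / [6];  Q = [1, 3, 5] / [2, 4] / [6]
  Insert 3 (step 7): P = [1, 3, 5] / [2, 4] / [6, 8];  Q = [1, 3, 5] / [2, 4] / [6, 7]
  Insert 7 (step 8): P = [1, 3, 5, 7] / [2, 4] / [6, 8];  Q = [1, 3, 5, 8] / [2, 4] / [6, 7]
Final shape: (4, 2, 2).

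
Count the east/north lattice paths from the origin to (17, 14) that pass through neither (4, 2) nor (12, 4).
Number of paths = 183739590

Inclusion–exclusion. Total paths: C(31, 17) = 265182525. Through P₁: C(6, 4)·C(25, 13) = 78004500. Through P₂: C(16, 12)·C(15, 5) = 5465460. Since P₁ is strictly southwest of P₂, a monotone path through both must visit P₁ then P₂; paths through both = C(6, 4)·C(10, 8)·C(15, 5) = 2027025. Avoid both = 265182525 − 78004500 − 5465460 + 2027025 = 183739590.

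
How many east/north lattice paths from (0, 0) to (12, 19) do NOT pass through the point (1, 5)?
Number of paths = 114376125

Total paths from (0, 0) to (12, 19): C(31, 12) = 141120525. Paths through (1, 5): (paths (0, 0) → (1, 5)) × (paths (1, 5) → (12, 19)) = C(6, 1) · C(25, 11) = 6 · 4457400 = 26744400. Avoidance count = 141120525 − 26744400 = 114376125.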